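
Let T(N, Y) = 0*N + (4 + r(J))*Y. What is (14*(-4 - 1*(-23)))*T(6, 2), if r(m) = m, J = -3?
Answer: 532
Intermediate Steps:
T(N, Y) = Y (T(N, Y) = 0*N + (4 - 3)*Y = 0 + 1*Y = 0 + Y = Y)
(14*(-4 - 1*(-23)))*T(6, 2) = (14*(-4 - 1*(-23)))*2 = (14*(-4 + 23))*2 = (14*19)*2 = 266*2 = 532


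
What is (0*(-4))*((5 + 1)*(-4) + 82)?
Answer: 0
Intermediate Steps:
(0*(-4))*((5 + 1)*(-4) + 82) = 0*(6*(-4) + 82) = 0*(-24 + 82) = 0*58 = 0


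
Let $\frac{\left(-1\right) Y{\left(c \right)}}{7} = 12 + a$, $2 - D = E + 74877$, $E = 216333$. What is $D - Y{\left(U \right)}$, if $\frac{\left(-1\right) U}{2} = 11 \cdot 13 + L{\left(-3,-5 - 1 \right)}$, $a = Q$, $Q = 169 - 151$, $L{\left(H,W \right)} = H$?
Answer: $-290998$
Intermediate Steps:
$Q = 18$ ($Q = 169 - 151 = 18$)
$a = 18$
$U = -280$ ($U = - 2 \left(11 \cdot 13 - 3\right) = - 2 \left(143 - 3\right) = \left(-2\right) 140 = -280$)
$D = -291208$ ($D = 2 - \left(216333 + 74877\right) = 2 - 291210 = -291208$)
$Y{\left(c \right)} = -210$ ($Y{\left(c \right)} = - 7 \left(12 + 18\right) = \left(-7\right) 30 = -210$)
$D - Y{\left(U \right)} = -291208 - -210 = -291208 + 210 = -290998$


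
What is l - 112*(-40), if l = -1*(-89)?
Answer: 4569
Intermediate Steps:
l = 89
l - 112*(-40) = 89 - 112*(-40) = 89 + 4480 = 4569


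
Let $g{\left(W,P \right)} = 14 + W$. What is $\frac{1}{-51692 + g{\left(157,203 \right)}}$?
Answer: $- \frac{1}{51521} \approx -1.941 \cdot 10^{-5}$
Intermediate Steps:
$\frac{1}{-51692 + g{\left(157,203 \right)}} = \frac{1}{-51692 + \left(14 + 157\right)} = \frac{1}{-51692 + 171} = \frac{1}{-51521} = - \frac{1}{51521}$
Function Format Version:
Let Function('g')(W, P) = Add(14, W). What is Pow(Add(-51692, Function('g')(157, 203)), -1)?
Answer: Rational(-1, 51521) ≈ -1.9410e-5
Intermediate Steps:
Pow(Add(-51692, Function('g')(157, 203)), -1) = Pow(Add(-51692, Add(14, 157)), -1) = Pow(Add(-51692, 171), -1) = Pow(-51521, -1) = Rational(-1, 51521)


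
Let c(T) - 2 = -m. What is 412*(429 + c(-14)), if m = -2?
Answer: 178396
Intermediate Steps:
c(T) = 4 (c(T) = 2 - 1*(-2) = 2 + 2 = 4)
412*(429 + c(-14)) = 412*(429 + 4) = 412*433 = 178396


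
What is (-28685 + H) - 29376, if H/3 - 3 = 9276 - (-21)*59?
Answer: -26507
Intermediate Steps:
H = 31554 (H = 9 + 3*(9276 - (-21)*59) = 9 + 3*(9276 - 1*(-1239)) = 9 + 3*(9276 + 1239) = 9 + 3*10515 = 9 + 31545 = 31554)
(-28685 + H) - 29376 = (-28685 + 31554) - 29376 = 2869 - 29376 = -26507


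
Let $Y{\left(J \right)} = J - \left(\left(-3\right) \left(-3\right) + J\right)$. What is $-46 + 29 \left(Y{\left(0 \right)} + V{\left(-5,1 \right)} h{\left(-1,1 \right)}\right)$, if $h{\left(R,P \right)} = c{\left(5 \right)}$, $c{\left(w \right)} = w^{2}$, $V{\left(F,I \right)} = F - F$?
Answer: $-307$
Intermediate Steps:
$V{\left(F,I \right)} = 0$
$Y{\left(J \right)} = -9$ ($Y{\left(J \right)} = J - \left(9 + J\right) = -9$)
$h{\left(R,P \right)} = 25$ ($h{\left(R,P \right)} = 5^{2} = 25$)
$-46 + 29 \left(Y{\left(0 \right)} + V{\left(-5,1 \right)} h{\left(-1,1 \right)}\right) = -46 + 29 \left(-9 + 0 \cdot 25\right) = -46 + 29 \left(-9 + 0\right) = -46 + 29 \left(-9\right) = -46 - 261 = -307$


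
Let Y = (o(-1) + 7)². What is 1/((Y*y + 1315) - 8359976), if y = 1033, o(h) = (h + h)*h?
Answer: -1/8274988 ≈ -1.2085e-7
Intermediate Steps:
o(h) = 2*h² (o(h) = (2*h)*h = 2*h²)
Y = 81 (Y = (2*(-1)² + 7)² = (2*1 + 7)² = (2 + 7)² = 9² = 81)
1/((Y*y + 1315) - 8359976) = 1/((81*1033 + 1315) - 8359976) = 1/((83673 + 1315) - 8359976) = 1/(84988 - 8359976) = 1/(-8274988) = -1/8274988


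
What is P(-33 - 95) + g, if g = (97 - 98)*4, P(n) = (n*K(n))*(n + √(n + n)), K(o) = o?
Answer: -2097156 + 262144*I ≈ -2.0972e+6 + 2.6214e+5*I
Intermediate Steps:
P(n) = n²*(n + √2*√n) (P(n) = (n*n)*(n + √(n + n)) = n²*(n + √(2*n)) = n²*(n + √2*√n))
g = -4 (g = -1*4 = -4)
P(-33 - 95) + g = ((-33 - 95)³ + √2*(-33 - 95)^(5/2)) - 4 = ((-128)³ + √2*(-128)^(5/2)) - 4 = (-2097152 + √2*(131072*I*√2)) - 4 = (-2097152 + 262144*I) - 4 = -2097156 + 262144*I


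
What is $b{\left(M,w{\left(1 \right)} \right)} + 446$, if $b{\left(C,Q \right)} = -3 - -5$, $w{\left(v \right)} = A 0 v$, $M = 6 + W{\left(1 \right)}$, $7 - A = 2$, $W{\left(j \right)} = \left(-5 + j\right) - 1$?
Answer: $448$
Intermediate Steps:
$W{\left(j \right)} = -6 + j$
$A = 5$ ($A = 7 - 2 = 5$)
$M = 1$ ($M = 6 + \left(-6 + 1\right) = 6 - 5 = 1$)
$w{\left(v \right)} = 0$ ($w{\left(v \right)} = 5 \cdot 0 v = 0 v = 0$)
$b{\left(C,Q \right)} = 2$ ($b{\left(C,Q \right)} = -3 + 5 = 2$)
$b{\left(M,w{\left(1 \right)} \right)} + 446 = 2 + 446 = 448$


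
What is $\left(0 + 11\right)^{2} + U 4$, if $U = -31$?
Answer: $-3$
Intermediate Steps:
$\left(0 + 11\right)^{2} + U 4 = \left(0 + 11\right)^{2} - 124 = 11^{2} - 124 = 121 - 124 = -3$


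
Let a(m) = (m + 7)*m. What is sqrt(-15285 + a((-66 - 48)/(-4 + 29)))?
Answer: 3*I*sqrt(1062231)/25 ≈ 123.68*I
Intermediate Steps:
a(m) = m*(7 + m) (a(m) = (7 + m)*m = m*(7 + m))
sqrt(-15285 + a((-66 - 48)/(-4 + 29))) = sqrt(-15285 + ((-66 - 48)/(-4 + 29))*(7 + (-66 - 48)/(-4 + 29))) = sqrt(-15285 + (-114/25)*(7 - 114/25)) = sqrt(-15285 + (-114*1/25)*(7 - 114*1/25)) = sqrt(-15285 - 114*(7 - 114/25)/25) = sqrt(-15285 - 114/25*61/25) = sqrt(-15285 - 6954/625) = sqrt(-9560079/625) = 3*I*sqrt(1062231)/25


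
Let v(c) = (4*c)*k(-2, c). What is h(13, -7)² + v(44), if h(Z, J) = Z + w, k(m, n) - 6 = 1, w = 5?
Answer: 1556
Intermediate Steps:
k(m, n) = 7 (k(m, n) = 6 + 1 = 7)
h(Z, J) = 5 + Z (h(Z, J) = Z + 5 = 5 + Z)
v(c) = 28*c (v(c) = (4*c)*7 = 28*c)
h(13, -7)² + v(44) = (5 + 13)² + 28*44 = 18² + 1232 = 324 + 1232 = 1556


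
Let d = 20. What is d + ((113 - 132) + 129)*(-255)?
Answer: -28030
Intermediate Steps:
d + ((113 - 132) + 129)*(-255) = 20 + ((113 - 132) + 129)*(-255) = 20 + (-19 + 129)*(-255) = 20 + 110*(-255) = 20 - 28050 = -28030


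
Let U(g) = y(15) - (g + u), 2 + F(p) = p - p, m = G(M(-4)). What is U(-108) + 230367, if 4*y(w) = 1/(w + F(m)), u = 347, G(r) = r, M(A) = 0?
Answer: 11966657/52 ≈ 2.3013e+5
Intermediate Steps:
m = 0
F(p) = -2 (F(p) = -2 + (p - p) = -2 + 0 = -2)
y(w) = 1/(4*(-2 + w)) (y(w) = 1/(4*(w - 2)) = 1/(4*(-2 + w)))
U(g) = -18043/52 - g (U(g) = 1/(4*(-2 + 15)) - (g + 347) = (¼)/13 - (347 + g) = (¼)*(1/13) + (-347 - g) = 1/52 + (-347 - g) = -18043/52 - g)
U(-108) + 230367 = (-18043/52 - 1*(-108)) + 230367 = (-18043/52 + 108) + 230367 = -12427/52 + 230367 = 11966657/52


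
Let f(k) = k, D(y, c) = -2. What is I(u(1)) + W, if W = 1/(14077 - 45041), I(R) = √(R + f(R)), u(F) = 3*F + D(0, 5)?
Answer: -1/30964 + √2 ≈ 1.4142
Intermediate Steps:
u(F) = -2 + 3*F (u(F) = 3*F - 2 = -2 + 3*F)
I(R) = √2*√R (I(R) = √(R + R) = √(2*R) = √2*√R)
W = -1/30964 (W = 1/(-30964) = -1/30964 ≈ -3.2296e-5)
I(u(1)) + W = √2*√(-2 + 3*1) - 1/30964 = √2*√(-2 + 3) - 1/30964 = √2*√1 - 1/30964 = √2*1 - 1/30964 = √2 - 1/30964 = -1/30964 + √2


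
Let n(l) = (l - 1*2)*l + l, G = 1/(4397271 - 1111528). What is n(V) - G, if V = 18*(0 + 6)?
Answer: 37970046107/3285743 ≈ 11556.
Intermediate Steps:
V = 108 (V = 18*6 = 108)
G = 1/3285743 ≈ 3.0435e-7
n(l) = l + l*(-2 + l) (n(l) = (l - 2)*l + l = (-2 + l)*l + l = l*(-2 + l) + l = l + l*(-2 + l))
n(V) - G = 108*(-1 + 108) - 1*1/3285743 = 108*107 - 1/3285743 = 11556 - 1/3285743 = 37970046107/3285743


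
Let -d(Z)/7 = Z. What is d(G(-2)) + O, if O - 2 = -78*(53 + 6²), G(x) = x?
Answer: -6926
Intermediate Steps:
d(Z) = -7*Z
O = -6940 (O = 2 - 78*(53 + 6²) = 2 - 78*(53 + 36) = 2 - 78*89 = 2 - 6942 = -6940)
d(G(-2)) + O = -7*(-2) - 6940 = 14 - 6940 = -6926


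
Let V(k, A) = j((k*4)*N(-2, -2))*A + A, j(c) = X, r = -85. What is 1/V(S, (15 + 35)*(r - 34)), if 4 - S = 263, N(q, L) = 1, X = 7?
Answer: -1/47600 ≈ -2.1008e-5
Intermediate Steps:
j(c) = 7
S = -259 (S = 4 - 1*263 = 4 - 263 = -259)
V(k, A) = 8*A (V(k, A) = 7*A + A = 8*A)
1/V(S, (15 + 35)*(r - 34)) = 1/(8*((15 + 35)*(-85 - 34))) = 1/(8*(50*(-119))) = 1/(8*(-5950)) = 1/(-47600) = -1/47600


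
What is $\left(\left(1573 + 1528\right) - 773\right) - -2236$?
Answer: $4564$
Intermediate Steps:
$\left(\left(1573 + 1528\right) - 773\right) - -2236 = \left(3101 - 773\right) + 2236 = 2328 + 2236 = 4564$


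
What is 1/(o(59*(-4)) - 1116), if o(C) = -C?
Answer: -1/880 ≈ -0.0011364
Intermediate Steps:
1/(o(59*(-4)) - 1116) = 1/(-59*(-4) - 1116) = 1/(-1*(-236) - 1116) = 1/(236 - 1116) = 1/(-880) = -1/880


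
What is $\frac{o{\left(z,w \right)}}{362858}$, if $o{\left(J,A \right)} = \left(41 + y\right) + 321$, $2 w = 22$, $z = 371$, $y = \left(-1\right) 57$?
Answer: $\frac{305}{362858} \approx 0.00084055$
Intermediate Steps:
$y = -57$
$w = 11$ ($w = \frac{1}{2} \cdot 22 = 11$)
$o{\left(J,A \right)} = 305$ ($o{\left(J,A \right)} = \left(41 - 57\right) + 321 = -16 + 321 = 305$)
$\frac{o{\left(z,w \right)}}{362858} = \frac{305}{362858}$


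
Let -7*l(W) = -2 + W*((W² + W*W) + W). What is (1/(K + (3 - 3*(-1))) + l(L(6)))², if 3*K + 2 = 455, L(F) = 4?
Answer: 496710369/1207801 ≈ 411.25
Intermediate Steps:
K = 151 (K = -⅔ + (⅓)*455 = -⅔ + 455/3 = 151)
l(W) = 2/7 - W*(W + 2*W²)/7 (l(W) = -(-2 + W*((W² + W*W) + W))/7 = -(-2 + W*((W² + W²) + W))/7 = -(-2 + W*(2*W² + W))/7 = -(-2 + W*(W + 2*W²))/7 = 2/7 - W*(W + 2*W²)/7)
(1/(K + (3 - 3*(-1))) + l(L(6)))² = (1/(151 + (3 - 3*(-1))) + (2/7 - 2/7*4³ - ⅐*4²))² = (1/(151 + (3 + 3)) + (2/7 - 2/7*64 - ⅐*16))² = (1/(151 + 6) + (2/7 - 128/7 - 16/7))² = (1/157 - 142/7)² = (-22287/1099)² = 496710369/1207801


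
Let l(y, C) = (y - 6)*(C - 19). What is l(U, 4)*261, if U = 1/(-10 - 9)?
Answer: 450225/19 ≈ 23696.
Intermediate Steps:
U = -1/19 (U = 1/(-19) = -1/19 ≈ -0.052632)
l(y, C) = (-19 + C)*(-6 + y) (l(y, C) = (-6 + y)*(-19 + C) = (-19 + C)*(-6 + y))
l(U, 4)*261 = (114 - 19*(-1/19) - 6*4 + 4*(-1/19))*261 = (114 + 1 - 24 - 4/19)*261 = (1725/19)*261 = 450225/19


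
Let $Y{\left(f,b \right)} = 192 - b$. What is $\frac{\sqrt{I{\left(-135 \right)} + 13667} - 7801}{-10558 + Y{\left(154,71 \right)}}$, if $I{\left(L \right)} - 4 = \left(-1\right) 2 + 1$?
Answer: $\frac{7801}{10437} - \frac{\sqrt{13670}}{10437} \approx 0.73623$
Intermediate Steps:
$I{\left(L \right)} = 3$ ($I{\left(L \right)} = 4 + \left(\left(-1\right) 2 + 1\right) = 4 + \left(-2 + 1\right) = 4 - 1 = 3$)
$\frac{\sqrt{I{\left(-135 \right)} + 13667} - 7801}{-10558 + Y{\left(154,71 \right)}} = \frac{\sqrt{3 + 13667} - 7801}{-10558 + \left(192 - 71\right)} = \frac{\sqrt{13670} - 7801}{-10558 + \left(192 - 71\right)} = \frac{-7801 + \sqrt{13670}}{-10558 + 121} = \frac{-7801 + \sqrt{13670}}{-10437} = \left(-7801 + \sqrt{13670}\right) \left(- \frac{1}{10437}\right) = \frac{7801}{10437} - \frac{\sqrt{13670}}{10437}$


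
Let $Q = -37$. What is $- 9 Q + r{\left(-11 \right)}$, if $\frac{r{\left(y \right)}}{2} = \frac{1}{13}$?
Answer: $\frac{4331}{13} \approx 333.15$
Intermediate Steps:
$r{\left(y \right)} = \frac{2}{13}$
$- 9 Q + r{\left(-11 \right)} = \left(-9\right) \left(-37\right) + \frac{2}{13} = 333 + \frac{2}{13} = \frac{4331}{13}$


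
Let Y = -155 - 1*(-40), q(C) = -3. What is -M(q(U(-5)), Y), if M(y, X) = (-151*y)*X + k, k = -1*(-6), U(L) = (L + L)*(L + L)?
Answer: 52089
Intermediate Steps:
U(L) = 4*L**2 (U(L) = (2*L)*(2*L) = 4*L**2)
k = 6
Y = -115 (Y = -155 + 40 = -115)
M(y, X) = 6 - 151*X*y (M(y, X) = (-151*y)*X + 6 = -151*X*y + 6 = 6 - 151*X*y)
-M(q(U(-5)), Y) = -(6 - 151*(-115)*(-3)) = -(6 - 52095) = -1*(-52089) = 52089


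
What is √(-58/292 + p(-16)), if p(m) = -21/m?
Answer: √94973/292 ≈ 1.0554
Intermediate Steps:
√(-58/292 + p(-16)) = √(-58/292 - 21/(-16)) = √(-58*1/292 - 21*(-1/16)) = √(-29/146 + 21/16) = √(1301/1168) = √94973/292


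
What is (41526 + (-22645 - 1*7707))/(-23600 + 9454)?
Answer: -5587/7073 ≈ -0.78991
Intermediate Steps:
(41526 + (-22645 - 1*7707))/(-23600 + 9454) = (41526 + (-22645 - 7707))/(-14146) = (41526 - 30352)*(-1/14146) = 11174*(-1/14146) = -5587/7073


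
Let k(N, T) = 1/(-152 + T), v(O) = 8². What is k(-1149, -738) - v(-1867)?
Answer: -56961/890 ≈ -64.001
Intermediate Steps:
v(O) = 64
k(-1149, -738) - v(-1867) = 1/(-152 - 738) - 1*64 = 1/(-890) - 64 = -1/890 - 64 = -56961/890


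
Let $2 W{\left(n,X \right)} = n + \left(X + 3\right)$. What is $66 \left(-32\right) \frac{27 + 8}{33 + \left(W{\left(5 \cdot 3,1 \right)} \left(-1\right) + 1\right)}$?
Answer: $- \frac{21120}{7} \approx -3017.1$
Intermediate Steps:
$W{\left(n,X \right)} = \frac{3}{2} + \frac{X}{2} + \frac{n}{2}$ ($W{\left(n,X \right)} = \frac{n + \left(X + 3\right)}{2} = \frac{n + \left(3 + X\right)}{2} = \frac{3 + X + n}{2} = \frac{3}{2} + \frac{X}{2} + \frac{n}{2}$)
$66 \left(-32\right) \frac{27 + 8}{33 + \left(W{\left(5 \cdot 3,1 \right)} \left(-1\right) + 1\right)} = 66 \left(-32\right) \frac{27 + 8}{33 + \left(\left(\frac{3}{2} + \frac{1}{2} \cdot 1 + \frac{5 \cdot 3}{2}\right) \left(-1\right) + 1\right)} = - 2112 \frac{35}{33 + \left(\left(\frac{3}{2} + \frac{1}{2} + \frac{1}{2} \cdot 15\right) \left(-1\right) + 1\right)} = - 2112 \frac{35}{33 + \left(\left(\frac{3}{2} + \frac{1}{2} + \frac{15}{2}\right) \left(-1\right) + 1\right)} = - 2112 \frac{35}{33 + \left(\frac{19}{2} \left(-1\right) + 1\right)} = - 2112 \frac{35}{33 + \left(- \frac{19}{2} + 1\right)} = - 2112 \frac{35}{33 - \frac{17}{2}} = - 2112 \frac{35}{\frac{49}{2}} = - 2112 \cdot 35 \cdot \frac{2}{49} = \left(-2112\right) \frac{10}{7} = - \frac{21120}{7}$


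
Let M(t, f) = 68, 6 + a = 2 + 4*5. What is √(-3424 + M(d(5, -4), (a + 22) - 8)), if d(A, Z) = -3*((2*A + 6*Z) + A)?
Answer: 2*I*√839 ≈ 57.931*I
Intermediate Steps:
a = 16 (a = -6 + (2 + 4*5) = -6 + (2 + 20) = -6 + 22 = 16)
d(A, Z) = -18*Z - 9*A (d(A, Z) = -3*(3*A + 6*Z) = -18*Z - 9*A)
√(-3424 + M(d(5, -4), (a + 22) - 8)) = √(-3424 + 68) = √(-3356) = 2*I*√839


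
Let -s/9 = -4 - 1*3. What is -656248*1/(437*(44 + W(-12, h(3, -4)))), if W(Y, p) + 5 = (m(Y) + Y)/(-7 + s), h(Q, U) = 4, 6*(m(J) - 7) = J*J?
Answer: -36749888/962711 ≈ -38.173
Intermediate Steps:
m(J) = 7 + J²/6 (m(J) = 7 + (J*J)/6 = 7 + J²/6)
s = 63 (s = -9*(-4 - 1*3) = -9*(-4 - 3) = -9*(-7) = 63)
W(Y, p) = -39/8 + Y/56 + Y²/336 (W(Y, p) = -5 + ((7 + Y²/6) + Y)/(-7 + 63) = -5 + (7 + Y + Y²/6)/56 = -5 + (7 + Y + Y²/6)*(1/56) = -5 + (⅛ + Y/56 + Y²/336) = -39/8 + Y/56 + Y²/336)
-656248*1/(437*(44 + W(-12, h(3, -4)))) = -656248*1/(437*(44 + (-39/8 + (1/56)*(-12) + (1/336)*(-12)²))) = -656248*1/(437*(44 + (-39/8 - 3/14 + (1/336)*144))) = -656248*1/(437*(44 + (-39/8 - 3/14 + 3/7))) = -656248*1/(437*(44 - 261/56)) = -656248/((2203/56)*437) = -656248/962711/56 = -656248*56/962711 = -36749888/962711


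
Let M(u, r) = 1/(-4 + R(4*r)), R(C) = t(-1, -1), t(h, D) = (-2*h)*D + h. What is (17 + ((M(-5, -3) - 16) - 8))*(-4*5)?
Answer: 1000/7 ≈ 142.86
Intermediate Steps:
t(h, D) = h - 2*D*h (t(h, D) = -2*D*h + h = h - 2*D*h)
R(C) = -3 (R(C) = -(1 - 2*(-1)) = -(1 + 2) = -1*3 = -3)
M(u, r) = -1/7 (M(u, r) = 1/(-4 - 3) = 1/(-7) = -1/7)
(17 + ((M(-5, -3) - 16) - 8))*(-4*5) = (17 + ((-1/7 - 16) - 8))*(-4*5) = (17 + (-113/7 - 8))*(-20) = (17 - 169/7)*(-20) = -50/7*(-20) = 1000/7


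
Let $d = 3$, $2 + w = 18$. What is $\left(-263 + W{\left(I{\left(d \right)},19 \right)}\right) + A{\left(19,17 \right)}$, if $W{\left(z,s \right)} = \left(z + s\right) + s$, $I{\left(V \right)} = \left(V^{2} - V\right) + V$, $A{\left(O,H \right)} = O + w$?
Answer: $-181$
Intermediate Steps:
$w = 16$ ($w = -2 + 18 = 16$)
$A{\left(O,H \right)} = 16 + O$ ($A{\left(O,H \right)} = O + 16 = 16 + O$)
$I{\left(V \right)} = V^{2}$
$W{\left(z,s \right)} = z + 2 s$ ($W{\left(z,s \right)} = \left(s + z\right) + s = z + 2 s$)
$\left(-263 + W{\left(I{\left(d \right)},19 \right)}\right) + A{\left(19,17 \right)} = \left(-263 + \left(3^{2} + 2 \cdot 19\right)\right) + \left(16 + 19\right) = \left(-263 + \left(9 + 38\right)\right) + 35 = \left(-263 + 47\right) + 35 = -216 + 35 = -181$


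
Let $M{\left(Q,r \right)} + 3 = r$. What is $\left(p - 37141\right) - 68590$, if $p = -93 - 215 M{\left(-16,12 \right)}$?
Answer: $-107759$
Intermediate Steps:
$M{\left(Q,r \right)} = -3 + r$
$p = -2028$ ($p = -93 - 215 \left(-3 + 12\right) = -93 - 1935 = -2028$)
$\left(p - 37141\right) - 68590 = \left(-2028 - 37141\right) - 68590 = -39169 - 68590 = -107759$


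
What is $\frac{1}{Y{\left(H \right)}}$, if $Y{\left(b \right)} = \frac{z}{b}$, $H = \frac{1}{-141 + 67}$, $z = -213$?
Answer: $\frac{1}{15762} \approx 6.3444 \cdot 10^{-5}$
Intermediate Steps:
$H = - \frac{1}{74}$ ($H = \frac{1}{-74} = - \frac{1}{74} \approx -0.013514$)
$Y{\left(b \right)} = - \frac{213}{b}$
$\frac{1}{Y{\left(H \right)}} = \frac{1}{\left(-213\right) \frac{1}{- \frac{1}{74}}} = \frac{1}{\left(-213\right) \left(-74\right)} = \frac{1}{15762}$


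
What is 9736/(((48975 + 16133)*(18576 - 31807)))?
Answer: -2434/215360987 ≈ -1.1302e-5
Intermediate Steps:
9736/(((48975 + 16133)*(18576 - 31807))) = 9736/((65108*(-13231))) = 9736/(-861443948) = 9736*(-1/861443948) = -2434/215360987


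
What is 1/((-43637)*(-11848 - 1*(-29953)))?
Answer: -1/790047885 ≈ -1.2657e-9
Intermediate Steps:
1/((-43637)*(-11848 - 1*(-29953))) = -1/(43637*(-11848 + 29953)) = -1/43637/18105 = -1/43637*1/18105 = -1/790047885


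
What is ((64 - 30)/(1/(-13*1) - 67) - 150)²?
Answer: 4306115641/190096 ≈ 22652.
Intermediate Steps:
((64 - 30)/(1/(-13*1) - 67) - 150)² = (34/(1/(-13) - 67) - 150)² = (34/(-1/13 - 67) - 150)² = (34/(-872/13) - 150)² = (34*(-13/872) - 150)² = (-221/436 - 150)² = (-65621/436)² = 4306115641/190096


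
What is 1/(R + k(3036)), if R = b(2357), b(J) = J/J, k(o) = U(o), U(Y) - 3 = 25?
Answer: 1/29 ≈ 0.034483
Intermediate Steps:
U(Y) = 28 (U(Y) = 3 + 25 = 28)
k(o) = 28
b(J) = 1
R = 1
1/(R + k(3036)) = 1/(1 + 28) = 1/29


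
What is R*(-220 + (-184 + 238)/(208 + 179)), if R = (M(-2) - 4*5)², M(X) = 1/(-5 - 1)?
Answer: -69208007/774 ≈ -89416.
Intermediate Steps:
M(X) = -⅙ (M(X) = 1/(-6) = -⅙)
R = 14641/36 (R = (-⅙ - 4*5)² = (-⅙ - 20)² = (-121/6)² = 14641/36 ≈ 406.69)
R*(-220 + (-184 + 238)/(208 + 179)) = 14641*(-220 + (-184 + 238)/(208 + 179))/36 = 14641*(-220 + 54/387)/36 = 14641*(-220 + 54*(1/387))/36 = 14641*(-220 + 6/43)/36 = (14641/36)*(-9454/43) = -69208007/774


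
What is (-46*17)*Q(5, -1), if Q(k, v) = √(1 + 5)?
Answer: -782*√6 ≈ -1915.5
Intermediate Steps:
Q(k, v) = √6
(-46*17)*Q(5, -1) = (-46*17)*√6 = -782*√6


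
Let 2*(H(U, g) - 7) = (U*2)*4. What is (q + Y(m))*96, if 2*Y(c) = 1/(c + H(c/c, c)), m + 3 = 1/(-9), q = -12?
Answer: -81360/71 ≈ -1145.9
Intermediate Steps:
H(U, g) = 7 + 4*U (H(U, g) = 7 + ((U*2)*4)/2 = 7 + ((2*U)*4)/2 = 7 + (8*U)/2 = 7 + 4*U)
m = -28/9 (m = -3 + 1/(-9) = -3 - 1/9 = -28/9 ≈ -3.1111)
Y(c) = 1/(2*(11 + c)) (Y(c) = 1/(2*(c + (7 + 4*(c/c)))) = 1/(2*(c + (7 + 4*1))) = 1/(2*(c + (7 + 4))) = 1/(2*(c + 11)) = 1/(2*(11 + c)))
(q + Y(m))*96 = (-12 + 1/(2*(11 - 28/9)))*96 = (-12 + 1/(2*(71/9)))*96 = (-12 + (1/2)*(9/71))*96 = (-12 + 9/142)*96 = -1695/142*96 = -81360/71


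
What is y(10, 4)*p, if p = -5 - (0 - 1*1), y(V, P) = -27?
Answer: 108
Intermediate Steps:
p = -4 (p = -5 - (0 - 1) = -5 - 1*(-1) = -5 + 1 = -4)
y(10, 4)*p = -27*(-4) = 108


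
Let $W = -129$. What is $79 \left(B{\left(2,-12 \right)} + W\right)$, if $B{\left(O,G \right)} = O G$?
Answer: $-12087$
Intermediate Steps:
$B{\left(O,G \right)} = G O$
$79 \left(B{\left(2,-12 \right)} + W\right) = 79 \left(\left(-12\right) 2 - 129\right) = 79 \left(-24 - 129\right) = 79 \left(-153\right) = -12087$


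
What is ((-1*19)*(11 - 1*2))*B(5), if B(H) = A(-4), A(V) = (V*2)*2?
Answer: 2736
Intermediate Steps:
A(V) = 4*V (A(V) = (2*V)*2 = 4*V)
B(H) = -16 (B(H) = 4*(-4) = -16)
((-1*19)*(11 - 1*2))*B(5) = ((-1*19)*(11 - 1*2))*(-16) = -19*(11 - 2)*(-16) = -19*9*(-16) = -171*(-16) = 2736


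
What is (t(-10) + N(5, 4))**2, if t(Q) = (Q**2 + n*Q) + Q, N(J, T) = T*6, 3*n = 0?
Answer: 12996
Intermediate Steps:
n = 0 (n = (1/3)*0 = 0)
N(J, T) = 6*T
t(Q) = Q + Q**2 (t(Q) = (Q**2 + 0*Q) + Q = (Q**2 + 0) + Q = Q**2 + Q = Q + Q**2)
(t(-10) + N(5, 4))**2 = (-10*(1 - 10) + 6*4)**2 = (-10*(-9) + 24)**2 = (90 + 24)**2 = 114**2 = 12996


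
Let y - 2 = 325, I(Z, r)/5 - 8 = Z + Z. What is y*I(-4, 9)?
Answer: 0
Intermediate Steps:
I(Z, r) = 40 + 10*Z (I(Z, r) = 40 + 5*(Z + Z) = 40 + 5*(2*Z) = 40 + 10*Z)
y = 327 (y = 2 + 325 = 327)
y*I(-4, 9) = 327*(40 + 10*(-4)) = 327*(40 - 40) = 327*0 = 0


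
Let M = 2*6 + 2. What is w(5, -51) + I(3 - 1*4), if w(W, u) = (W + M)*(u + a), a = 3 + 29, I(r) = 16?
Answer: -345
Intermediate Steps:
a = 32
M = 14 (M = 12 + 2 = 14)
w(W, u) = (14 + W)*(32 + u) (w(W, u) = (W + 14)*(u + 32) = (14 + W)*(32 + u))
w(5, -51) + I(3 - 1*4) = (448 + 14*(-51) + 32*5 + 5*(-51)) + 16 = (448 - 714 + 160 - 255) + 16 = -361 + 16 = -345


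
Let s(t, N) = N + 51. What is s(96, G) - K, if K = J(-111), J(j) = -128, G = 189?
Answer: 368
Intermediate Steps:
s(t, N) = 51 + N
K = -128
s(96, G) - K = (51 + 189) - 1*(-128) = 240 + 128 = 368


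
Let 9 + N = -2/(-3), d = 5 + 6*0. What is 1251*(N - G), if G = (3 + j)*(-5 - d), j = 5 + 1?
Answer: 102165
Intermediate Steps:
j = 6
d = 5 (d = 5 + 0 = 5)
G = -90 (G = (3 + 6)*(-5 - 1*5) = 9*(-5 - 5) = 9*(-10) = -90)
N = -25/3 (N = -9 - 2/(-3) = -9 - 2*(-⅓) = -9 + ⅔ = -25/3 ≈ -8.3333)
1251*(N - G) = 1251*(-25/3 - 1*(-90)) = 1251*(-25/3 + 90) = 1251*(245/3) = 102165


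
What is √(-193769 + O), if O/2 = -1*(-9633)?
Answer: I*√174503 ≈ 417.74*I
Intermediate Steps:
O = 19266 (O = 2*(-1*(-9633)) = 2*9633 = 19266)
√(-193769 + O) = √(-193769 + 19266) = √(-174503) = I*√174503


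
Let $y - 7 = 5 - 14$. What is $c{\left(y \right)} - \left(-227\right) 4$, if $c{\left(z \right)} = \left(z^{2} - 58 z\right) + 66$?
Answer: $1094$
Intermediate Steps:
$y = -2$ ($y = 7 + \left(5 - 14\right) = 7 - 9 = -2$)
$c{\left(z \right)} = 66 + z^{2} - 58 z$
$c{\left(y \right)} - \left(-227\right) 4 = \left(66 + \left(-2\right)^{2} - -116\right) - \left(-227\right) 4 = \left(66 + 4 + 116\right) - -908 = 186 + 908 = 1094$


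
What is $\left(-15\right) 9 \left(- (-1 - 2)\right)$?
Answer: $-405$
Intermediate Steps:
$\left(-15\right) 9 \left(- (-1 - 2)\right) = - 135 \left(- (-1 - 2)\right) = - 135 \left(\left(-1\right) \left(-3\right)\right) = \left(-135\right) 3 = -405$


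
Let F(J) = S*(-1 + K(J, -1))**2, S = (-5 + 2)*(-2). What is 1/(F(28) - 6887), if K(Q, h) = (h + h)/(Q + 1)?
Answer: -841/5786201 ≈ -0.00014535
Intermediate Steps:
K(Q, h) = 2*h/(1 + Q) (K(Q, h) = (2*h)/(1 + Q) = 2*h/(1 + Q))
S = 6 (S = -3*(-2) = 6)
F(J) = 6*(-1 - 2/(1 + J))**2 (F(J) = 6*(-1 + 2*(-1)/(1 + J))**2 = 6*(-1 - 2/(1 + J))**2)
1/(F(28) - 6887) = 1/(6*(3 + 28)**2/(1 + 28)**2 - 6887) = 1/(6*31**2/29**2 - 6887) = 1/(6*(1/841)*961 - 6887) = 1/(5766/841 - 6887) = 1/(-5786201/841) = -841/5786201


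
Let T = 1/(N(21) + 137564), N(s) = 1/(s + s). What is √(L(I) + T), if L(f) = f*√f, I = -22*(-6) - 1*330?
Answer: √(242662938 - 19828723967348274*I*√22)/5777689 ≈ 37.324 - 37.324*I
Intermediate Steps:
N(s) = 1/(2*s)
I = -198 (I = 132 - 330 = -198)
T = 42/5777689 (T = 1/((½)/21 + 137564) = 1/((½)*(1/21) + 137564) = 1/(1/42 + 137564) = 1/(5777689/42) = 42/5777689 ≈ 7.2693e-6)
L(f) = f^(3/2)
√(L(I) + T) = √((-198)^(3/2) + 42/5777689) = √(-594*I*√22 + 42/5777689) = √(42/5777689 - 594*I*√22)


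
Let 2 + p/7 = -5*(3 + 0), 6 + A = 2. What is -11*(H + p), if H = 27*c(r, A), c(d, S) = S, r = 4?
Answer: 2497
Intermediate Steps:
A = -4 (A = -6 + 2 = -4)
H = -108 (H = 27*(-4) = -108)
p = -119 (p = -14 + 7*(-5*(3 + 0)) = -14 + 7*(-5*3) = -14 + 7*(-15) = -14 - 105 = -119)
-11*(H + p) = -11*(-108 - 119) = -11*(-227) = 2497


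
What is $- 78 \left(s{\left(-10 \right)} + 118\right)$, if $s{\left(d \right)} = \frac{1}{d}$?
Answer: $- \frac{45981}{5} \approx -9196.2$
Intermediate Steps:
$- 78 \left(s{\left(-10 \right)} + 118\right) = - 78 \left(\frac{1}{-10} + 118\right) = - 78 \left(- \frac{1}{10} + 118\right) = \left(-78\right) \frac{1179}{10} = - \frac{45981}{5}$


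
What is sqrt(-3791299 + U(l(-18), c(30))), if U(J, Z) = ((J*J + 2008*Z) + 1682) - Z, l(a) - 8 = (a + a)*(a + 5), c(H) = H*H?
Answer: I*sqrt(1756741) ≈ 1325.4*I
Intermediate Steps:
c(H) = H**2
l(a) = 8 + 2*a*(5 + a) (l(a) = 8 + (a + a)*(a + 5) = 8 + (2*a)*(5 + a) = 8 + 2*a*(5 + a))
U(J, Z) = 1682 + J**2 + 2007*Z (U(J, Z) = ((J**2 + 2008*Z) + 1682) - Z = (1682 + J**2 + 2008*Z) - Z = 1682 + J**2 + 2007*Z)
sqrt(-3791299 + U(l(-18), c(30))) = sqrt(-3791299 + (1682 + (8 + 2*(-18)**2 + 10*(-18))**2 + 2007*30**2)) = sqrt(-3791299 + (1682 + (8 + 2*324 - 180)**2 + 2007*900)) = sqrt(-3791299 + (1682 + (8 + 648 - 180)**2 + 1806300)) = sqrt(-3791299 + (1682 + 476**2 + 1806300)) = sqrt(-3791299 + (1682 + 226576 + 1806300)) = sqrt(-3791299 + 2034558) = sqrt(-1756741) = I*sqrt(1756741)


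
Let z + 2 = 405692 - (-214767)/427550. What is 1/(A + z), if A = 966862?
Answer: 427550/586834822367 ≈ 7.2857e-7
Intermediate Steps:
z = 173452974267/427550 (z = -2 + (405692 - (-214767)/427550) = -2 + (405692 - 1*(-214767/427550)) = -2 + (405692 + 214767/427550) = -2 + 173453829367/427550 = 173452974267/427550 ≈ 4.0569e+5)
1/(A + z) = 1/(966862 + 173452974267/427550) = 1/(586834822367/427550) = 427550/586834822367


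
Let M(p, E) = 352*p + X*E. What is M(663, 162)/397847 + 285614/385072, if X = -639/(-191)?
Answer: 19453916992063/14630575168472 ≈ 1.3297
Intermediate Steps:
X = 639/191 (X = -639*(-1/191) = 639/191 ≈ 3.3456)
M(p, E) = 352*p + 639*E/191
M(663, 162)/397847 + 285614/385072 = (352*663 + (639/191)*162)/397847 + 285614/385072 = (233376 + 103518/191)*(1/397847) + 285614*(1/385072) = (44678334/191)*(1/397847) + 142807/192536 = 44678334/75988777 + 142807/192536 = 19453916992063/14630575168472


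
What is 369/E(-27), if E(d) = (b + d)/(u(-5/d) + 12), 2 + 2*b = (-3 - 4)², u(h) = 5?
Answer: -12546/7 ≈ -1792.3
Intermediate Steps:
b = 47/2 (b = -1 + (-3 - 4)²/2 = -1 + (½)*(-7)² = -1 + (½)*49 = -1 + 49/2 = 47/2 ≈ 23.500)
E(d) = 47/34 + d/17 (E(d) = (47/2 + d)/(5 + 12) = (47/2 + d)/17 = (47/2 + d)*(1/17) = 47/34 + d/17)
369/E(-27) = 369/(47/34 + (1/17)*(-27)) = 369/(47/34 - 27/17) = 369/(-7/34) = 369*(-34/7) = -12546/7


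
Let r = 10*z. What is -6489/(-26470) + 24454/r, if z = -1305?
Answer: -56261593/34543350 ≈ -1.6287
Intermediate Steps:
r = -13050 (r = 10*(-1305) = -13050)
-6489/(-26470) + 24454/r = -6489/(-26470) + 24454/(-13050) = -6489*(-1/26470) + 24454*(-1/13050) = 6489/26470 - 12227/6525 = -56261593/34543350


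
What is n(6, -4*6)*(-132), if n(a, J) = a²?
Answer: -4752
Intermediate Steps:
n(6, -4*6)*(-132) = 6²*(-132) = 36*(-132) = -4752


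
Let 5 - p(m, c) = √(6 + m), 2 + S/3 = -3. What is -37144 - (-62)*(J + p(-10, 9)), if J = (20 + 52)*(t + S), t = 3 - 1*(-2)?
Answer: -81474 - 124*I ≈ -81474.0 - 124.0*I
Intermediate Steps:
S = -15 (S = -6 + 3*(-3) = -6 - 9 = -15)
t = 5 (t = 3 + 2 = 5)
J = -720 (J = (20 + 52)*(5 - 15) = 72*(-10) = -720)
p(m, c) = 5 - √(6 + m)
-37144 - (-62)*(J + p(-10, 9)) = -37144 - (-62)*(-720 + (5 - √(6 - 10))) = -37144 - (-62)*(-720 + (5 - √(-4))) = -37144 - (-62)*(-720 + (5 - 2*I)) = -37144 - (-62)*(-715 - 2*I) = -37144 - (44330 + 124*I) = -37144 + (-44330 - 124*I) = -81474 - 124*I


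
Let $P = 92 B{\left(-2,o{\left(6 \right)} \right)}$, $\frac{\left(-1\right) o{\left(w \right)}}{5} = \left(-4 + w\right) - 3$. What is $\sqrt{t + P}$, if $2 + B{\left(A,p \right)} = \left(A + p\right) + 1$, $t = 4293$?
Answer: $11 \sqrt{37} \approx 66.91$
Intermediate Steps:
$o{\left(w \right)} = 35 - 5 w$ ($o{\left(w \right)} = - 5 \left(\left(-4 + w\right) - 3\right) = - 5 \left(-7 + w\right) = 35 - 5 w$)
$B{\left(A,p \right)} = -1 + A + p$ ($B{\left(A,p \right)} = -2 + \left(\left(A + p\right) + 1\right) = -2 + \left(1 + A + p\right) = -1 + A + p$)
$P = 184$ ($P = 92 \left(-1 - 2 + \left(35 - 30\right)\right) = 92 \left(-1 - 2 + 5\right) = 92 \cdot 2 = 184$)
$\sqrt{t + P} = \sqrt{4293 + 184} = \sqrt{4477} = 11 \sqrt{37}$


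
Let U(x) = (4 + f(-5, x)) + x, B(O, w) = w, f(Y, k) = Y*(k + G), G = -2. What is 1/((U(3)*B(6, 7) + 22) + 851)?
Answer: 1/887 ≈ 0.0011274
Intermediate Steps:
f(Y, k) = Y*(-2 + k) (f(Y, k) = Y*(k - 2) = Y*(-2 + k))
U(x) = 14 - 4*x (U(x) = (4 - 5*(-2 + x)) + x = (4 + (10 - 5*x)) + x = (14 - 5*x) + x = 14 - 4*x)
1/((U(3)*B(6, 7) + 22) + 851) = 1/(((14 - 4*3)*7 + 22) + 851) = 1/(((14 - 12)*7 + 22) + 851) = 1/((2*7 + 22) + 851) = 1/((14 + 22) + 851) = 1/(36 + 851) = 1/887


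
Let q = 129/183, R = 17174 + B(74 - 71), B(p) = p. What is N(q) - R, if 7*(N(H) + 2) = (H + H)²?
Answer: -447454017/26047 ≈ -17179.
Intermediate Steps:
R = 17177 (R = 17174 + (74 - 71) = 17174 + 3 = 17177)
q = 43/61 (q = 129*(1/183) = 43/61 ≈ 0.70492)
N(H) = -2 + 4*H²/7 (N(H) = -2 + (H + H)²/7 = -2 + (2*H)²/7 = -2 + (4*H²)/7 = -2 + 4*H²/7)
N(q) - R = (-2 + 4*(43/61)²/7) - 1*17177 = (-2 + (4/7)*(1849/3721)) - 17177 = (-2 + 7396/26047) - 17177 = -44698/26047 - 17177 = -447454017/26047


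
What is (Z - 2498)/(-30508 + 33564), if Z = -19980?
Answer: -11239/1528 ≈ -7.3554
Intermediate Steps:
(Z - 2498)/(-30508 + 33564) = (-19980 - 2498)/(-30508 + 33564) = -22478/3056 = -22478*1/3056 = -11239/1528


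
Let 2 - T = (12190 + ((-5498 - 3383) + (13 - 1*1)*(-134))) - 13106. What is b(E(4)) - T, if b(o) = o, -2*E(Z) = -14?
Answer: -11400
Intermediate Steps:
E(Z) = 7 (E(Z) = -½*(-14) = 7)
T = 11407 (T = 2 - ((12190 + ((-5498 - 3383) + (13 - 1*1)*(-134))) - 13106) = 2 - ((12190 + (-8881 + (13 - 1)*(-134))) - 13106) = 2 - ((12190 + (-8881 + 12*(-134))) - 13106) = 2 - ((12190 + (-8881 - 1608)) - 13106) = 2 - ((12190 - 10489) - 13106) = 2 - (1701 - 13106) = 2 - 1*(-11405) = 2 + 11405 = 11407)
b(E(4)) - T = 7 - 1*11407 = 7 - 11407 = -11400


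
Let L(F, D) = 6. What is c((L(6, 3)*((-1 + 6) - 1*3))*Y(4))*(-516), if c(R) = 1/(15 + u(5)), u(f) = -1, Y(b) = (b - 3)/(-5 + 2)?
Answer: -258/7 ≈ -36.857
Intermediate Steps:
Y(b) = 1 - b/3 (Y(b) = (-3 + b)/(-3) = (-3 + b)*(-1/3) = 1 - b/3)
c(R) = 1/14 (c(R) = 1/(15 - 1) = 1/14)
c((L(6, 3)*((-1 + 6) - 1*3))*Y(4))*(-516) = (1/14)*(-516) = -258/7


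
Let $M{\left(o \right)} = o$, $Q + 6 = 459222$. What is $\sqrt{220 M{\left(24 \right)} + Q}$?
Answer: $4 \sqrt{29031} \approx 681.54$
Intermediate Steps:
$Q = 459216$ ($Q = -6 + 459222 = 459216$)
$\sqrt{220 M{\left(24 \right)} + Q} = \sqrt{220 \cdot 24 + 459216} = \sqrt{5280 + 459216} = \sqrt{464496} = 4 \sqrt{29031}$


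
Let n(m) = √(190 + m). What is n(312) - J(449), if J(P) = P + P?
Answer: -898 + √502 ≈ -875.59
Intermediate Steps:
J(P) = 2*P
n(312) - J(449) = √(190 + 312) - 2*449 = √502 - 1*898 = √502 - 898 = -898 + √502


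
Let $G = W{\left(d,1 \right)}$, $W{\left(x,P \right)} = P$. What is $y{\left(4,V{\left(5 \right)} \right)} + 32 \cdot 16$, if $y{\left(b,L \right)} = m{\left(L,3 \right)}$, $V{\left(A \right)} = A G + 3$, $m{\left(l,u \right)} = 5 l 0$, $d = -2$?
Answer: $512$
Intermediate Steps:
$G = 1$
$m{\left(l,u \right)} = 0$
$V{\left(A \right)} = 3 + A$ ($V{\left(A \right)} = A 1 + 3 = A + 3 = 3 + A$)
$y{\left(b,L \right)} = 0$
$y{\left(4,V{\left(5 \right)} \right)} + 32 \cdot 16 = 0 + 32 \cdot 16 = 0 + 512 = 512$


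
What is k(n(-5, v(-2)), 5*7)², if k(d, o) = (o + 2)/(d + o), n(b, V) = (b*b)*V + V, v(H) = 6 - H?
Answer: 1369/59049 ≈ 0.023184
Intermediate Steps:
n(b, V) = V + V*b² (n(b, V) = b²*V + V = V*b² + V = V + V*b²)
k(d, o) = (2 + o)/(d + o)
k(n(-5, v(-2)), 5*7)² = ((2 + 5*7)/((6 - 1*(-2))*(1 + (-5)²) + 5*7))² = ((2 + 35)/((6 + 2)*(1 + 25) + 35))² = (37/(8*26 + 35))² = (37/(208 + 35))² = (37/243)² = 1369/59049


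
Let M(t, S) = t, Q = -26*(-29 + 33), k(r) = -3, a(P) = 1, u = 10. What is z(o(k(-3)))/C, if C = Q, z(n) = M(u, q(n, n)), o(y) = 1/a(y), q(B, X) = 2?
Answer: -5/52 ≈ -0.096154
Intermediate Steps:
o(y) = 1 (o(y) = 1/1 = 1)
Q = -104 (Q = -26*4 = -104)
z(n) = 10
C = -104
z(o(k(-3)))/C = 10/(-104) = 10*(-1/104) = -5/52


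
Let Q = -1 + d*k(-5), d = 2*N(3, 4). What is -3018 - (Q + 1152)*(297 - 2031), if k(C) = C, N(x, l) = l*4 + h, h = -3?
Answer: 1767396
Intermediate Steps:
N(x, l) = -3 + 4*l (N(x, l) = l*4 - 3 = 4*l - 3 = -3 + 4*l)
d = 26 (d = 2*(-3 + 4*4) = 2*(-3 + 16) = 2*13 = 26)
Q = -131 (Q = -1 + 26*(-5) = -1 - 130 = -131)
-3018 - (Q + 1152)*(297 - 2031) = -3018 - (-131 + 1152)*(297 - 2031) = -3018 - 1021*(-1734) = -3018 - 1*(-1770414) = -3018 + 1770414 = 1767396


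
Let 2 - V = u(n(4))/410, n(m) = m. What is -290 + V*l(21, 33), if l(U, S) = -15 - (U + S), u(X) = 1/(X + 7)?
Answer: -1930211/4510 ≈ -427.98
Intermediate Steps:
u(X) = 1/(7 + X)
V = 9019/4510 (V = 2 - 1/((7 + 4)*410) = 2 - 1/(11*410) = 2 - 1*1/4510 = 2 - 1/4510 = 9019/4510 ≈ 1.9998)
l(U, S) = -15 - S - U (l(U, S) = -15 - (S + U) = -15 + (-S - U) = -15 - S - U)
-290 + V*l(21, 33) = -290 + 9019*(-15 - 1*33 - 1*21)/4510 = -290 + 9019*(-15 - 33 - 21)/4510 = -290 + (9019/4510)*(-69) = -290 - 622311/4510 = -1930211/4510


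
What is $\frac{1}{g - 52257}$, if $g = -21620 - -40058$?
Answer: $- \frac{1}{33819} \approx -2.9569 \cdot 10^{-5}$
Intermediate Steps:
$g = 18438$ ($g = -21620 + 40058 = 18438$)
$\frac{1}{g - 52257} = \frac{1}{18438 - 52257} = \frac{1}{-33819} = - \frac{1}{33819}$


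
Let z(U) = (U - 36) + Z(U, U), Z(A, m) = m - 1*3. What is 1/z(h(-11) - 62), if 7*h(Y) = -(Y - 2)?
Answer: -7/1115 ≈ -0.0062780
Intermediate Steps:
h(Y) = 2/7 - Y/7 (h(Y) = (-(Y - 2))/7 = (-(-2 + Y))/7 = (2 - Y)/7 = 2/7 - Y/7)
Z(A, m) = -3 + m (Z(A, m) = m - 3 = -3 + m)
z(U) = -39 + 2*U (z(U) = (U - 36) + (-3 + U) = (-36 + U) + (-3 + U) = -39 + 2*U)
1/z(h(-11) - 62) = 1/(-39 + 2*((2/7 - ⅐*(-11)) - 62)) = 1/(-39 + 2*((2/7 + 11/7) - 62)) = 1/(-39 + 2*(13/7 - 62)) = 1/(-39 + 2*(-421/7)) = 1/(-39 - 842/7) = 1/(-1115/7) = -7/1115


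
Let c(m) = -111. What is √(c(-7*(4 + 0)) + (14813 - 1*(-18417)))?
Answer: √33119 ≈ 181.99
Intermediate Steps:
√(c(-7*(4 + 0)) + (14813 - 1*(-18417))) = √(-111 + (14813 - 1*(-18417))) = √(-111 + (14813 + 18417)) = √(-111 + 33230) = √33119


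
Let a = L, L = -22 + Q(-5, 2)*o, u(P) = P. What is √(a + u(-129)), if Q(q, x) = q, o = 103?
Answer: 3*I*√74 ≈ 25.807*I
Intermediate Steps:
L = -537 (L = -22 - 5*103 = -22 - 515 = -537)
a = -537
√(a + u(-129)) = √(-537 - 129) = √(-666) = 3*I*√74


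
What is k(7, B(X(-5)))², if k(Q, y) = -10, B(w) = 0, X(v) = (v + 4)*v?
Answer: 100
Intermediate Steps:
X(v) = v*(4 + v) (X(v) = (4 + v)*v = v*(4 + v))
k(7, B(X(-5)))² = (-10)² = 100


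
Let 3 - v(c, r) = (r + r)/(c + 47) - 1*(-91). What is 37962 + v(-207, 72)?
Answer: 378749/10 ≈ 37875.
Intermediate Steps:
v(c, r) = -88 - 2*r/(47 + c) (v(c, r) = 3 - ((r + r)/(c + 47) - 1*(-91)) = 3 - ((2*r)/(47 + c) + 91) = 3 - (2*r/(47 + c) + 91) = 3 - (91 + 2*r/(47 + c)) = 3 + (-91 - 2*r/(47 + c)) = -88 - 2*r/(47 + c))
37962 + v(-207, 72) = 37962 + 2*(-2068 - 1*72 - 44*(-207))/(47 - 207) = 37962 + 2*(-2068 - 72 + 9108)/(-160) = 37962 + 2*(-1/160)*6968 = 37962 - 871/10 = 378749/10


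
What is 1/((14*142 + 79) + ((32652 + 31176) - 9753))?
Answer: 1/56142 ≈ 1.7812e-5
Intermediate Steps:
1/((14*142 + 79) + ((32652 + 31176) - 9753)) = 1/((1988 + 79) + (63828 - 9753)) = 1/(2067 + 54075) = 1/56142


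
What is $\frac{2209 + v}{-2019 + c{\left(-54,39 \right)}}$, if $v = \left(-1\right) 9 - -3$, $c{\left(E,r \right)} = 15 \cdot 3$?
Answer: $- \frac{2203}{1974} \approx -1.116$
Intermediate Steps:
$c{\left(E,r \right)} = 45$
$v = -6$ ($v = -9 + 3 = -6$)
$\frac{2209 + v}{-2019 + c{\left(-54,39 \right)}} = \frac{2209 - 6}{-2019 + 45} = \frac{2203}{-1974} = 2203 \left(- \frac{1}{1974}\right) = - \frac{2203}{1974}$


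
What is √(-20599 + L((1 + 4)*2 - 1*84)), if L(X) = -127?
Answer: I*√20726 ≈ 143.97*I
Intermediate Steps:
√(-20599 + L((1 + 4)*2 - 1*84)) = √(-20599 - 127) = √(-20726) = I*√20726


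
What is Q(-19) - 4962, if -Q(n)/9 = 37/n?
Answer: -93945/19 ≈ -4944.5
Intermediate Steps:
Q(n) = -333/n
Q(-19) - 4962 = -333/(-19) - 4962 = -333*(-1/19) - 4962 = 333/19 - 4962 = -93945/19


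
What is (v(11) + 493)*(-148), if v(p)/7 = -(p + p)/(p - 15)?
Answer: -78662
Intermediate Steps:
v(p) = -14*p/(-15 + p) (v(p) = 7*(-(p + p)/(p - 15)) = 7*(-2*p/(-15 + p)) = -14*p/(-15 + p))
(v(11) + 493)*(-148) = (-14*11/(-15 + 11) + 493)*(-148) = (-14*11/(-4) + 493)*(-148) = (-14*11*(-¼) + 493)*(-148) = (77/2 + 493)*(-148) = (1063/2)*(-148) = -78662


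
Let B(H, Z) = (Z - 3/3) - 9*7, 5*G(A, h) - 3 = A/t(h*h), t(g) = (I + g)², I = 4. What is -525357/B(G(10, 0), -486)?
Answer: 525357/550 ≈ 955.19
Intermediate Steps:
t(g) = (4 + g)²
G(A, h) = ⅗ + A/(5*(4 + h²)²) (G(A, h) = ⅗ + (A/((4 + h*h)²))/5 = ⅗ + (A/((4 + h²)²))/5 = ⅗ + (A/(4 + h²)²)/5 = ⅗ + A/(5*(4 + h²)²))
B(H, Z) = -64 + Z (B(H, Z) = (Z - 3/3) - 63 = (Z - 1*1) - 63 = (Z - 1) - 63 = (-1 + Z) - 63 = -64 + Z)
-525357/B(G(10, 0), -486) = -525357/(-64 - 486) = -525357/(-550) = -525357*(-1/550) = 525357/550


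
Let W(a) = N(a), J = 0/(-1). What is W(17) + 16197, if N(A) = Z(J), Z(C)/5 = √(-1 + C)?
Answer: 16197 + 5*I ≈ 16197.0 + 5.0*I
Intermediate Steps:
J = 0 (J = 0*(-1) = 0)
Z(C) = 5*√(-1 + C)
N(A) = 5*I (N(A) = 5*√(-1 + 0) = 5*√(-1) = 5*I)
W(a) = 5*I
W(17) + 16197 = 5*I + 16197 = 16197 + 5*I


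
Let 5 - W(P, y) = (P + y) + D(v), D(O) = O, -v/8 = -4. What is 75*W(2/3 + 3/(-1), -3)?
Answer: -1625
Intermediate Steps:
v = 32 (v = -8*(-4) = 32)
W(P, y) = -27 - P - y (W(P, y) = 5 - ((P + y) + 32) = 5 - (32 + P + y) = 5 + (-32 - P - y) = -27 - P - y)
75*W(2/3 + 3/(-1), -3) = 75*(-27 - (2/3 + 3/(-1)) - 1*(-3)) = 75*(-27 - (2*(1/3) + 3*(-1)) + 3) = 75*(-27 - (2/3 - 3) + 3) = 75*(-27 - 1*(-7/3) + 3) = 75*(-27 + 7/3 + 3) = 75*(-65/3) = -1625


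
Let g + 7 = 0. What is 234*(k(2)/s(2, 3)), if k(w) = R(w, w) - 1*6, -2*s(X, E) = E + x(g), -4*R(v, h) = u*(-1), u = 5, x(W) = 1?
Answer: 2223/4 ≈ 555.75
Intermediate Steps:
g = -7 (g = -7 + 0 = -7)
R(v, h) = 5/4 (R(v, h) = -5*(-1)/4 = -¼*(-5) = 5/4)
s(X, E) = -½ - E/2 (s(X, E) = -(E + 1)/2 = -(1 + E)/2 = -½ - E/2)
k(w) = -19/4 (k(w) = 5/4 - 1*6 = 5/4 - 6 = -19/4)
234*(k(2)/s(2, 3)) = 234*(-19/(4*(-½ - ½*3))) = 234*(-19/(4*(-½ - 3/2))) = 234*(-19/4/(-2)) = 234*(-19/4*(-½)) = 234*(19/8) = 2223/4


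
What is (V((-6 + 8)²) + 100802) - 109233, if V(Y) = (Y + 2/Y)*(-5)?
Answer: -16907/2 ≈ -8453.5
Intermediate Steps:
V(Y) = -10/Y - 5*Y
(V((-6 + 8)²) + 100802) - 109233 = ((-10/(-6 + 8)² - 5*(-6 + 8)²) + 100802) - 109233 = ((-10/(2²) - 5*2²) + 100802) - 109233 = ((-10/4 - 5*4) + 100802) - 109233 = ((-10*¼ - 20) + 100802) - 109233 = ((-5/2 - 20) + 100802) - 109233 = (-45/2 + 100802) - 109233 = 201559/2 - 109233 = -16907/2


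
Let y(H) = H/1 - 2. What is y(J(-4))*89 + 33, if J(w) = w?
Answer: -501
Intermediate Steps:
y(H) = -2 + H (y(H) = 1*H - 2 = H - 2 = -2 + H)
y(J(-4))*89 + 33 = (-2 - 4)*89 + 33 = -6*89 + 33 = -534 + 33 = -501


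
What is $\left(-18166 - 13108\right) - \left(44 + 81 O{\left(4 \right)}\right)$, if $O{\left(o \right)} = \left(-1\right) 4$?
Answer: $-30994$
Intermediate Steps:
$O{\left(o \right)} = -4$
$\left(-18166 - 13108\right) - \left(44 + 81 O{\left(4 \right)}\right) = \left(-18166 - 13108\right) - -280 = -31274 + \left(-44 + 324\right) = -31274 + 280 = -30994$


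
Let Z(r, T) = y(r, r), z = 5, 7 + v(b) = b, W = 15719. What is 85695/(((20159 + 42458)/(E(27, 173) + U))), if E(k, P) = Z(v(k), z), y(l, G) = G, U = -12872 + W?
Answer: 245687565/62617 ≈ 3923.7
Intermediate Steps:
U = 2847 (U = -12872 + 15719 = 2847)
v(b) = -7 + b
Z(r, T) = r
E(k, P) = -7 + k
85695/(((20159 + 42458)/(E(27, 173) + U))) = 85695/(((20159 + 42458)/((-7 + 27) + 2847))) = 85695/((62617/(20 + 2847))) = 85695/((62617/2867)) = 85695/((62617*(1/2867))) = 85695/(62617/2867) = 85695*(2867/62617) = 245687565/62617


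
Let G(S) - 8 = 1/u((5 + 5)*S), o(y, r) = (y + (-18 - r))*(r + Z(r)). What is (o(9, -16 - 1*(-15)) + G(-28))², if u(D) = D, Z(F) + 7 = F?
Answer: 501715201/78400 ≈ 6399.4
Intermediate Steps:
Z(F) = -7 + F
o(y, r) = (-7 + 2*r)*(-18 + y - r) (o(y, r) = (y + (-18 - r))*(r + (-7 + r)) = (-18 + y - r)*(-7 + 2*r) = (-7 + 2*r)*(-18 + y - r))
G(S) = 8 + 1/(10*S) (G(S) = 8 + 1/((5 + 5)*S) = 8 + 1/(10*S))
(o(9, -16 - 1*(-15)) + G(-28))² = ((126 - 29*(-16 - 1*(-15)) - 7*9 - 2*(-16 - 1*(-15))² + 2*(-16 - 1*(-15))*9) + (8 + (⅒)/(-28)))² = ((126 - 29*(-16 + 15) - 63 - 2*(-16 + 15)² + 2*(-16 + 15)*9) + (8 + (⅒)*(-1/28)))² = ((126 - 29*(-1) - 63 - 2*(-1)² + 2*(-1)*9) + (8 - 1/280))² = ((126 + 29 - 63 - 2*1 - 18) + 2239/280)² = ((126 + 29 - 63 - 2 - 18) + 2239/280)² = (72 + 2239/280)² = (22399/280)² = 501715201/78400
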